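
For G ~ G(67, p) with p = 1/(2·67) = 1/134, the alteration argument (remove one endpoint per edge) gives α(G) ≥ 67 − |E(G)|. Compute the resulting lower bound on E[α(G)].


E[|E(G)|] = C(67, 2)·p = 2211 · (1/134) = 33/2.
E[α(G)] ≥ n − E[|E(G)|] = 67 − 33/2 = 101/2.
Numerically: ≈ 50.50000.
(This is only a lower bound; the true E[α(G)] may be larger.)

E[α(G)] ≥ 101/2 ≈ 50.50000.


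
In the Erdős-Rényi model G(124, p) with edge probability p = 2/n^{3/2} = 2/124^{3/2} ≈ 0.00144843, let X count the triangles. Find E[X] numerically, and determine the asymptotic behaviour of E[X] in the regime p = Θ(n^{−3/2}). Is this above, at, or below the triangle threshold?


Number of potential triangles: C(124, 3) = 310124.
Each occurs with probability p³ ≈ (0.00144843)³ ≈ 3.03873203e-09.
By linearity: E[X] = C(124, 3)·p³ ≈ 310124 · 3.03873203e-09 ≈ 0.000942.
Since α = 3/2 > 1, p = c/n^{3/2} = o(1/n) is below the triangle threshold p ~ 1/n. Asymptotically E[X] ~ (c³/6)·n^{3(1−α)} = (2³/6)·n^{-1.5} → 0, so by Markov's inequality G has no triangles w.h.p.

E[X] ≈ 0.000942; in regime p = Θ(1/n^{3/2}) E[X] tends to 0 (below the triangle threshold p ~ 1/n).


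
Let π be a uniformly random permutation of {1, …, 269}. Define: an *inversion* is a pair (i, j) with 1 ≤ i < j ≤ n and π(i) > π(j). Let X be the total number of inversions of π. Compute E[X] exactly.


Write X = Σ X_I over the C(269, 2) = 36046 pairs i < j, with X_I the indicator of one inversion.
There are 36046 indicators.
For each fixed pair i < j, the values π(i) and π(j) are two distinct elements of {1, …, 269} in uniformly random order; by symmetry P[π(i) > π(j)] = 1/2.
By linearity: E[X] = 36046 · (1/2) = C(269, 2) · (1/2) = 36046/2 = 18023 ≈ 18023.000000.

E[X] = 18023 = 18023.000000.


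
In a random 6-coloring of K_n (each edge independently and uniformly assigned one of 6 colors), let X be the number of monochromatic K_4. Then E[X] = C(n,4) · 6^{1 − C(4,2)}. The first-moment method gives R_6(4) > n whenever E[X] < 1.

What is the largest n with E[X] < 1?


We need C(n, 4) · 6^{1 − 6} < 1, i.e. C(n, 4) < 6^{6 − 1} = 7776.
Check values of n near the boundary:
  n = 16: C(16, 4) = 1820; 1820 < 7776? YES
  n = 17: C(17, 4) = 2380; 2380 < 7776? YES
  n = 18: C(18, 4) = 3060; 3060 < 7776? YES
  n = 19: C(19, 4) = 3876; 3876 < 7776? YES
  n = 20: C(20, 4) = 4845; 4845 < 7776? YES
  n = 21: C(21, 4) = 5985; 5985 < 7776? YES
  n = 22: C(22, 4) = 7315; 7315 < 7776? YES
  n = 23: C(23, 4) = 8855; 8855 < 7776? NO
  n = 24: C(24, 4) = 10626; 10626 < 7776? NO
The largest n with C(n, 4) < 7776 is n = 22 (where E[X] = 7315/7776 ≈ 0.941). Hence R_6(4) > 22, i.e. R_6(4) ≥ 23.

Largest n = 22; hence R_6(4) > 22.


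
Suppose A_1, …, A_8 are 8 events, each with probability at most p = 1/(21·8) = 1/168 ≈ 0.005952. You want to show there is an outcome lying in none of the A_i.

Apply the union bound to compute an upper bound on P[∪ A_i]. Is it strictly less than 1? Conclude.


Union bound: P[∪_{i=1}^{8} A_i] ≤ Σ_i P[A_i] ≤ 8·p = 8·(1/168) = 1/21.
Numerically: 1/21 ≈ 0.047619.
Is 1/21 < 1? YES.
Since P[∪ A_i] ≤ 1/21 < 1, the complement has P[∩ A_i^c] ≥ 1 − 1/21 = 20/21 > 0, so some outcome avoids every A_i.

8·p = 1/21 ≈ 0.047619; existence CERTIFIED by the union bound.


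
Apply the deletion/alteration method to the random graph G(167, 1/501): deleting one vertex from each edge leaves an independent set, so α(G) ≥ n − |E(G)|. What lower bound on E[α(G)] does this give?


E[|E(G)|] = C(167, 2)·p = 13861 · (1/501) = 83/3.
E[α(G)] ≥ n − E[|E(G)|] = 167 − 83/3 = 418/3.
Numerically: ≈ 139.333.
(This is only a lower bound; the true E[α(G)] may be larger.)

E[α(G)] ≥ 418/3 ≈ 139.333.


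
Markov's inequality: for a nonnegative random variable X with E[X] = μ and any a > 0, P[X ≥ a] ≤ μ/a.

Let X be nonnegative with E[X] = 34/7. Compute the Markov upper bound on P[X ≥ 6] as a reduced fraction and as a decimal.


μ = E[X] = 34/7, a = 6.
Markov: P[X ≥ 6] ≤ μ/a = (34/7)/6 = 17/21.
Numerically: ≈ 0.8095.
(Since a = 6 > μ = 4.8571, the bound 17/21 is < 1 and informative.)

P[X ≥ 6] ≤ 17/21 ≈ 0.8095.


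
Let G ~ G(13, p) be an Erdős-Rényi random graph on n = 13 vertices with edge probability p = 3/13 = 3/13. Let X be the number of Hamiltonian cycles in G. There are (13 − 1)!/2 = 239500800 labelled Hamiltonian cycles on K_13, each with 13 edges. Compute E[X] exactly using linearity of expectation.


K_13 has (13 − 1)!/2 = 239500800 labelled Hamiltonian cycles.
For each such Hamiltonian cycle H, let X_H = 1 if all 13 edges of H are present in G. Then P[X_H = 1] = p^{13} = (3/13)^{13} = 1594323/302875106592253.
By linearity of expectation: E[X] = Σ_H E[X_H] = 239500800 · p^{13} = 239500800 · 1594323/302875106592253 = 381841633958400/302875106592253.
Numerically: E[X] ≈ 1.26.

E[X] = 239500800 · (3/13)^{13} = 381841633958400/302875106592253 ≈ 1.26.


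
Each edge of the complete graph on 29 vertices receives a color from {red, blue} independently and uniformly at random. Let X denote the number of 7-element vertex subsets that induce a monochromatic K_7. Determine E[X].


Let X = Σ_S X_S over the C(29, 7) = 1560780 subsets S of size 7, where X_S = 1 if the K_7 on S is monochromatic.
For a fixed S, the K_7 on S has C(7, 2) = 21 edges. P[all 21 edges red] = (1/2)^21, and likewise for blue, so P[monochromatic] = 2·(1/2)^21 = 2^{1 − 21} = 1/1048576.
By linearity: E[X] = C(29, 7) · 2^{1 − 21} = 1560780 · 1/1048576 = 390195/262144.
Numerically: E[X] ≈ 1.488.

E[X] = C(29,7)·2^(1−C(7,2)) = 390195/262144 ≈ 1.488.


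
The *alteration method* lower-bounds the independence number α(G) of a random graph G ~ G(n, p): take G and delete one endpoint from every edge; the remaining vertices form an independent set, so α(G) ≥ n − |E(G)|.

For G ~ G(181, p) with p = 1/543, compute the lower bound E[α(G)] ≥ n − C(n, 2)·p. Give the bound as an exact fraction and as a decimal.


E[|E(G)|] = C(181, 2)·p = 16290 · (1/543) = 30.
E[α(G)] ≥ n − E[|E(G)|] = 181 − 30 = 151.
Numerically: ≈ 151.000.
(This is only a lower bound; the true E[α(G)] may be larger.)

E[α(G)] ≥ 151 ≈ 151.000.


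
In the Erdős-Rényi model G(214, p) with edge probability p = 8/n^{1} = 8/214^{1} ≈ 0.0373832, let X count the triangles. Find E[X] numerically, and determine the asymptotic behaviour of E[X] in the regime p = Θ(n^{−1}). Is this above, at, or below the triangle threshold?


Number of potential triangles: C(214, 3) = 1610564.
Each occurs with probability p³ ≈ (0.0373832)³ ≈ 5.22430641e-05.
By linearity: E[X] = C(214, 3)·p³ ≈ 1610564 · 5.22430641e-05 ≈ 84.140798.
Here α = 1, so p = 8/n is exactly at the triangle threshold p ~ 1/n. Asymptotically E[X] → c³/6 = 8³/6 = 256/3 ≈ 85.333333, a bounded constant. In this regime the triangle count is asymptotically Poisson(c³/6).

E[X] ≈ 84.140798; in regime p = Θ(1/n^{1}) E[X] stays bounded (at the triangle threshold p ~ 1/n).


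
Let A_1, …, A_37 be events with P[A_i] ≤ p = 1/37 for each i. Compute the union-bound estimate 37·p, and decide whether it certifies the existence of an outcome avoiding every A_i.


Union bound: P[∪_{i=1}^{37} A_i] ≤ Σ_i P[A_i] ≤ 37·p = 37·(1/37) = 1.
Numerically: 1 ≈ 1.00000.
Is 1 < 1? NO.
Since the bound 1 is ≥ 1, the union bound is uninformative here; it does NOT by itself certify existence.

37·p = 1 ≈ 1.00000; existence NOT certified by the union bound.


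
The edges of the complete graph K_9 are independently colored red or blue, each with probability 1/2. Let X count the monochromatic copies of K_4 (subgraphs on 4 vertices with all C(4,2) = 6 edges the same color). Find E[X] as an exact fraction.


Let X = Σ_S X_S over the C(9, 4) = 126 subsets S of size 4, where X_S = 1 if the K_4 on S is monochromatic.
For a fixed S, the K_4 on S has C(4, 2) = 6 edges. P[all 6 edges red] = (1/2)^6, and likewise for blue, so P[monochromatic] = 2·(1/2)^6 = 2^{1 − 6} = 1/32.
By linearity: E[X] = C(9, 4) · 2^{1 − 6} = 126 · 1/32 = 63/16.
Numerically: E[X] ≈ 3.937500.

E[X] = C(9,4)·2^(1−C(4,2)) = 63/16 ≈ 3.937500.


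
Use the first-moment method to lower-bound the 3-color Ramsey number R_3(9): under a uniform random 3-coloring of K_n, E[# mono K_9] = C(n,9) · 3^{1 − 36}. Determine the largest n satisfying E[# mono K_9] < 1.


We need C(n, 9) · 3^{1 − 36} < 1, i.e. C(n, 9) < 3^{36 − 1} = 50031545098999707.
Check values of n near the boundary:
  n = 298: C(298, 9) = 45207677551849890; 45207677551849890 < 50031545098999707? YES
  n = 299: C(299, 9) = 46610674441390059; 46610674441390059 < 50031545098999707? YES
  n = 300: C(300, 9) = 48052241692154700; 48052241692154700 < 50031545098999707? YES
  n = 301: C(301, 9) = 49533303936090975; 49533303936090975 < 50031545098999707? YES
  n = 302: C(302, 9) = 51054804739588650; 51054804739588650 < 50031545098999707? NO
The largest n with C(n, 9) < 50031545098999707 is n = 301 (where E[X] = 16511101312030325/16677181699666569 ≈ 0.990041). Hence R_3(9) > 301, i.e. R_3(9) ≥ 302.

Largest n = 301; hence R_3(9) > 301.


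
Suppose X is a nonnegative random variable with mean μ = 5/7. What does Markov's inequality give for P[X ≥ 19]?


μ = E[X] = 5/7, a = 19.
Markov: P[X ≥ 19] ≤ μ/a = (5/7)/19 = 5/133.
Numerically: ≈ 0.038.
(Since a = 19 > μ = 0.714, the bound 5/133 is < 1 and informative.)

P[X ≥ 19] ≤ 5/133 ≈ 0.038.


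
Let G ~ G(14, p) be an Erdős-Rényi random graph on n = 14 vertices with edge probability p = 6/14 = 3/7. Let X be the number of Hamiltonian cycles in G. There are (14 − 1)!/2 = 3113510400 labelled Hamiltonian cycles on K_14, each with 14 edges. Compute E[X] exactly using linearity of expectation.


K_14 has (14 − 1)!/2 = 3113510400 labelled Hamiltonian cycles.
For each such Hamiltonian cycle H, let X_H = 1 if all 14 edges of H are present in G. Then P[X_H = 1] = p^{14} = (3/7)^{14} = 4782969/678223072849.
By linearity of expectation: E[X] = Σ_H E[X_H] = 3113510400 · p^{14} = 3113510400 · 4782969/678223072849 = 2127403389196800/96889010407.
Numerically: E[X] ≈ 21957.1.

E[X] = 3113510400 · (3/7)^{14} = 2127403389196800/96889010407 ≈ 21957.1.


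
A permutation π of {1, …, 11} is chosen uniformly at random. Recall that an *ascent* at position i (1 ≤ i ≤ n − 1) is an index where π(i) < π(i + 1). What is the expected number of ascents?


Write X = Σ X_I over i = 1, …, 10, with X_I the indicator of one ascent.
There are 10 indicators.
For each fixed i, the pair (π(i), π(i+1)) is a uniformly random ordered pair of distinct values from {1, …, 11}; by symmetry P[π(i) < π(i+1)] = 1/2.
By linearity: E[X] = 10 · (1/2) = (11 − 1) · (1/2) = 5 ≈ 5.000.

E[X] = 5 = 5.000.


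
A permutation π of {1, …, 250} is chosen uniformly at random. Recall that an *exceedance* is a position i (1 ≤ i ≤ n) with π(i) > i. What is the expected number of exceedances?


Write X = Σ_{i=1}^{250} X_i, where X_i = 1_{π(i) > i}.
For each fixed i, π(i) is uniform over {1, …, 250} (marginal of a uniform permutation), so P[π(i) > i] = (n − i)/n. Summing: Σ_{i=1}^{250} (n − i)/n = (0 + 1 + … + 249)/250 = 250(250 − 1)/(2·250) = (250 − 1)/2.
Hence E[X] = Σ_{i=1}^{250} (250 − i)/250 = 249/2 ≈ 124.500.

E[X] = 249/2 = 124.500.


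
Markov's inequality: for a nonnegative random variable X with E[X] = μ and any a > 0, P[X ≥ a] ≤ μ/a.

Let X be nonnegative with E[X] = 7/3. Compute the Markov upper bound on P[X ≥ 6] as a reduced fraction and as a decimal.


μ = E[X] = 7/3, a = 6.
Markov: P[X ≥ 6] ≤ μ/a = (7/3)/6 = 7/18.
Numerically: ≈ 0.3889.
(Since a = 6 > μ = 2.3333, the bound 7/18 is < 1 and informative.)

P[X ≥ 6] ≤ 7/18 ≈ 0.3889.


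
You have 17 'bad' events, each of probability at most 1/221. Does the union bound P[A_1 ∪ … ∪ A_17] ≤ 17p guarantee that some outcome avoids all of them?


Union bound: P[∪_{i=1}^{17} A_i] ≤ Σ_i P[A_i] ≤ 17·p = 17·(1/221) = 1/13.
Numerically: 1/13 ≈ 0.0769231.
Is 1/13 < 1? YES.
Since P[∪ A_i] ≤ 1/13 < 1, the complement has P[∩ A_i^c] ≥ 1 − 1/13 = 12/13 > 0, so some outcome avoids every A_i.

17·p = 1/13 ≈ 0.0769231; existence CERTIFIED by the union bound.


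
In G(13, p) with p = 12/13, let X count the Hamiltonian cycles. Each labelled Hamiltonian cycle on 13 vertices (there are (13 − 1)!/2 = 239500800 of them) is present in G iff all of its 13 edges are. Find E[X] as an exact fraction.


K_13 has (13 − 1)!/2 = 239500800 labelled Hamiltonian cycles.
For each such Hamiltonian cycle H, let X_H = 1 if all 13 edges of H are present in G. Then P[X_H = 1] = p^{13} = (12/13)^{13} = 106993205379072/302875106592253.
By linearity: E[X] = Σ_H E[X_H] = 239500800 · p^{13} = 239500800 · 106993205379072/302875106592253 = 25624958282852047257600/302875106592253.
Numerically: E[X] ≈ 8.46e+07.

E[X] = 239500800 · (12/13)^{13} = 25624958282852047257600/302875106592253 ≈ 8.46e+07.


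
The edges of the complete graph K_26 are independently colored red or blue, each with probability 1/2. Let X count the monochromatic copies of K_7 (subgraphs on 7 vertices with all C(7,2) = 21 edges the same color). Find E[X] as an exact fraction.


Let X = Σ_S X_S over the C(26, 7) = 657800 subsets S of size 7, where X_S = 1 if the K_7 on S is monochromatic.
For a fixed S, the K_7 on S has C(7, 2) = 21 edges. P[all 21 edges red] = (1/2)^21, and likewise for blue, so P[monochromatic] = 2·(1/2)^21 = 2^{1 − 21} = 1/1048576.
By linearity: E[X] = C(26, 7) · 2^{1 − 21} = 657800 · 1/1048576 = 82225/131072.
Numerically: E[X] ≈ 0.627.

E[X] = C(26,7)·2^(1−C(7,2)) = 82225/131072 ≈ 0.627.


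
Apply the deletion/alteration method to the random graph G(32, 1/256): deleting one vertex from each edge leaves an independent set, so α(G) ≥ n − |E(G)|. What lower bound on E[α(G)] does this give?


E[|E(G)|] = C(32, 2)·p = 496 · (1/256) = 31/16.
E[α(G)] ≥ n − E[|E(G)|] = 32 − 31/16 = 481/16.
Numerically: ≈ 30.0625.
(This is only a lower bound; the true E[α(G)] may be larger.)

E[α(G)] ≥ 481/16 ≈ 30.0625.


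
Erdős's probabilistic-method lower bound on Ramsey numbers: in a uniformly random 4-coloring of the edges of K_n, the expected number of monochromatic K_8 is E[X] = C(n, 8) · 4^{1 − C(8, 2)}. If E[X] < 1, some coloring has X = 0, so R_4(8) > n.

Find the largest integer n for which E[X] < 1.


We need C(n, 8) · 4^{1 − 28} < 1, i.e. C(n, 8) < 4^{28 − 1} = 18014398509481984.
Check values of n near the boundary:
  n = 405: C(405, 8) = 16745853821188050; 16745853821188050 < 18014398509481984? YES
  n = 406: C(406, 8) = 17082453897995850; 17082453897995850 < 18014398509481984? YES
  n = 407: C(407, 8) = 17424959239309050; 17424959239309050 < 18014398509481984? YES
  n = 408: C(408, 8) = 17773458424095231; 17773458424095231 < 18014398509481984? YES
  n = 409: C(409, 8) = 18128041135797879; 18128041135797879 < 18014398509481984? NO
  n = 410: C(410, 8) = 18488798173326195; 18488798173326195 < 18014398509481984? NO
The largest n with C(n, 8) < 18014398509481984 is n = 408 (where E[X] = 17773458424095231/18014398509481984 ≈ 0.986625). Hence R_4(8) > 408, i.e. R_4(8) ≥ 409.

Largest n = 408; hence R_4(8) > 408.


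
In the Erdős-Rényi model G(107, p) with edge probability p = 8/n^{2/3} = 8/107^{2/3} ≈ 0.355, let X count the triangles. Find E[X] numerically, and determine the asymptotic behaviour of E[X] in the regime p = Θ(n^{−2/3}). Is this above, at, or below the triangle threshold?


Number of potential triangles: C(107, 3) = 198485.
Each occurs with probability p³ ≈ (0.355)³ ≈ 4.472006e-02.
By linearity: E[X] = C(107, 3)·p³ ≈ 198485 · 4.472006e-02 ≈ 8876.2617.
Since α = 2/3 < 1, p = c/n^{2/3} ≫ 1/n is above the triangle threshold p ~ 1/n. Asymptotically E[X] ~ (c³/6)·n^{3(1−α)} = (8³/6)·n^{1} → ∞; triangles are abundant w.h.p.

E[X] ≈ 8876.2617; in regime p = Θ(1/n^{2/3}) E[X] diverges (above the triangle threshold p ~ 1/n).


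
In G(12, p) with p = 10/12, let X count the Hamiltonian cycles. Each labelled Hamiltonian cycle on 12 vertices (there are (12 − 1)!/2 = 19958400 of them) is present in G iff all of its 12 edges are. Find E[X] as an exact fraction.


K_12 has (12 − 1)!/2 = 19958400 labelled Hamiltonian cycles.
For each such Hamiltonian cycle H, let X_H = 1 if all 12 edges of H are present in G. Then P[X_H = 1] = p^{12} = (5/6)^{12} = 244140625/2176782336.
By linearity: E[X] = Σ_H E[X_H] = 19958400 · p^{12} = 19958400 · 244140625/2176782336 = 469970703125/209952.
Numerically: E[X] ≈ 2.238e+06.

E[X] = 19958400 · (5/6)^{12} = 469970703125/209952 ≈ 2.238e+06.


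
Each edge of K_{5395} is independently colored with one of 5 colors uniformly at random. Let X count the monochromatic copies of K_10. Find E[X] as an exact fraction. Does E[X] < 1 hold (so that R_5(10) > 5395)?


E[X] = C(5395, 10) · 5^{1 − 45} = 5708563736675616143322765475706 · 5^{−44} = 5708563736675616143322765475706/5684341886080801486968994140625.
As a reduced fraction: E[X] = 5708563736675616143322765475706/5684341886080801486968994140625 ≈ 1.00426.
Is E[X] < 1? NO.
Since E[X] ≥ 1, the first-moment bound is inconclusive at n = 5395; it does NOT by itself certify R_5(10) > 5395.

E[X] = 5708563736675616143322765475706/5684341886080801486968994140625 ≈ 1.00426; E[X] ≥ 1; first-moment method inconclusive here.


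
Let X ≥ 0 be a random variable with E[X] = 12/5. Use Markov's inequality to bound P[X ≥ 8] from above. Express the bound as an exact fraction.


μ = E[X] = 12/5, a = 8.
Markov: P[X ≥ 8] ≤ μ/a = (12/5)/8 = 3/10.
Numerically: ≈ 0.300000.
(Since a = 8 > μ = 2.400000, the bound 3/10 is < 1 and informative.)

P[X ≥ 8] ≤ 3/10 ≈ 0.300000.


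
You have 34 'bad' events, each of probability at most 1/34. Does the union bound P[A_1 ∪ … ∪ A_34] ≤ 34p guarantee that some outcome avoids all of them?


Union bound: P[∪_{i=1}^{34} A_i] ≤ Σ_i P[A_i] ≤ 34·p = 34·(1/34) = 1.
Numerically: 1 ≈ 1.0000.
Is 1 < 1? NO.
Since the bound 1 is ≥ 1, the union bound is uninformative here; it does NOT by itself certify existence.

34·p = 1 ≈ 1.0000; existence NOT certified by the union bound.


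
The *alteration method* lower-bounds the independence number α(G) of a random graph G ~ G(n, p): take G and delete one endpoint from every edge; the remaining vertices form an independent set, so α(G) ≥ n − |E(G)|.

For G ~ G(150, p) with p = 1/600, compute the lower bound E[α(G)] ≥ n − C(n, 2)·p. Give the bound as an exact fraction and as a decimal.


E[|E(G)|] = C(150, 2)·p = 11175 · (1/600) = 149/8.
E[α(G)] ≥ n − E[|E(G)|] = 150 − 149/8 = 1051/8.
Numerically: ≈ 131.375000.
(This is only a lower bound; the true E[α(G)] may be larger.)

E[α(G)] ≥ 1051/8 ≈ 131.375000.


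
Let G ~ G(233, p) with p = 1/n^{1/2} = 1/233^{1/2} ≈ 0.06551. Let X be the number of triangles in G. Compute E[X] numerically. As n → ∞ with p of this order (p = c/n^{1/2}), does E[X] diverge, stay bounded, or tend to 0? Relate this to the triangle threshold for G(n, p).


Number of potential triangles: C(233, 3) = 2081156.
Each occurs with probability p³ ≈ (0.06551)³ ≈ 2.811681e-04.
By linearity: E[X] = C(233, 3)·p³ ≈ 2081156 · 2.811681e-04 ≈ 585.1548.
Since α = 1/2 < 1, p = c/n^{1/2} ≫ 1/n is above the triangle threshold p ~ 1/n. Asymptotically E[X] ~ (c³/6)·n^{3(1−α)} = (1³/6)·n^{1.5} → ∞; triangles are abundant w.h.p.

E[X] ≈ 585.1548; in regime p = Θ(1/n^{1/2}) E[X] diverges (above the triangle threshold p ~ 1/n).


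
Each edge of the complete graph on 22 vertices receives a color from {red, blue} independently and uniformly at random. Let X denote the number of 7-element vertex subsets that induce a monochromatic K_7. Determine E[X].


Let X = Σ_S X_S over the C(22, 7) = 170544 subsets S of size 7, where X_S = 1 if the K_7 on S is monochromatic.
For a fixed S, the K_7 on S has C(7, 2) = 21 edges. P[all 21 edges red] = (1/2)^21, and likewise for blue, so P[monochromatic] = 2·(1/2)^21 = 2^{1 − 21} = 1/1048576.
Summing: E[X] = C(22, 7) · 2^{1 − 21} = 170544 · 1/1048576 = 10659/65536.
Numerically: E[X] ≈ 0.162643.

E[X] = C(22,7)·2^(1−C(7,2)) = 10659/65536 ≈ 0.162643.


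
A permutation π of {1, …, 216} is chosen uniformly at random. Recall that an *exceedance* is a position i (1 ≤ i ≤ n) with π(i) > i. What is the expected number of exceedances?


Write X = Σ_{i=1}^{216} X_i, where X_i = 1_{π(i) > i}.
For each fixed i, π(i) is uniform over {1, …, 216} (marginal of a uniform permutation), so P[π(i) > i] = (n − i)/n. Summing: Σ_{i=1}^{216} (n − i)/n = (0 + 1 + … + 215)/216 = 216(216 − 1)/(2·216) = (216 − 1)/2.
Hence E[X] = Σ_{i=1}^{216} (216 − i)/216 = 215/2 ≈ 107.500000.

E[X] = 215/2 = 107.500000.


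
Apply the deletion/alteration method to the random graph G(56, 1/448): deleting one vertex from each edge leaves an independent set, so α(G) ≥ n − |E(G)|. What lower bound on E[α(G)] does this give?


E[|E(G)|] = C(56, 2)·p = 1540 · (1/448) = 55/16.
E[α(G)] ≥ n − E[|E(G)|] = 56 − 55/16 = 841/16.
Numerically: ≈ 52.56250.
(This is only a lower bound; the true E[α(G)] may be larger.)

E[α(G)] ≥ 841/16 ≈ 52.56250.


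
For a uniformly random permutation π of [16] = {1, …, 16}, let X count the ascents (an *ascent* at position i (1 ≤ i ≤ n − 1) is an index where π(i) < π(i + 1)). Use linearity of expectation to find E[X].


Write X = Σ X_I over i = 1, …, 15, with X_I the indicator of one ascent.
There are 15 indicators.
For each fixed i, the pair (π(i), π(i+1)) is a uniformly random ordered pair of distinct values from {1, …, 16}; by symmetry P[π(i) < π(i+1)] = 1/2.
By linearity: E[X] = 15 · (1/2) = (16 − 1) · (1/2) = 15/2 ≈ 7.5000.

E[X] = 15/2 = 7.5000.


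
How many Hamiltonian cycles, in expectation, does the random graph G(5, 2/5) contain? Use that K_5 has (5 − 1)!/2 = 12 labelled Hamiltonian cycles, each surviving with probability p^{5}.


K_5 has (5 − 1)!/2 = 12 labelled Hamiltonian cycles.
For each such Hamiltonian cycle H, let X_H = 1 if all 5 edges of H are present in G. Then P[X_H = 1] = p^{5} = (2/5)^{5} = 32/3125.
By linearity of expectation: E[X] = Σ_H E[X_H] = 12 · p^{5} = 12 · 32/3125 = 384/3125.
Numerically: E[X] ≈ 0.12288.

E[X] = 12 · (2/5)^{5} = 384/3125 ≈ 0.12288.


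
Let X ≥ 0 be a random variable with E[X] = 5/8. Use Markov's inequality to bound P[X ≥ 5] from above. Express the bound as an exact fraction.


μ = E[X] = 5/8, a = 5.
Markov: P[X ≥ 5] ≤ μ/a = (5/8)/5 = 1/8.
Numerically: ≈ 0.12500.
(Since a = 5 > μ = 0.62500, the bound 1/8 is < 1 and informative.)

P[X ≥ 5] ≤ 1/8 ≈ 0.12500.


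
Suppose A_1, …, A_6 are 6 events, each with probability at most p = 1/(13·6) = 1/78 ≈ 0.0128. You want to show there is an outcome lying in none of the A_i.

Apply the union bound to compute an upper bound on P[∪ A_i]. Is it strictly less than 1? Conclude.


Union bound: P[∪_{i=1}^{6} A_i] ≤ Σ_i P[A_i] ≤ 6·p = 6·(1/78) = 1/13.
Numerically: 1/13 ≈ 0.0769.
Is 1/13 < 1? YES.
Since P[∪ A_i] ≤ 1/13 < 1, the complement has P[∩ A_i^c] ≥ 1 − 1/13 = 12/13 > 0, so some outcome avoids every A_i.

6·p = 1/13 ≈ 0.0769; existence CERTIFIED by the union bound.


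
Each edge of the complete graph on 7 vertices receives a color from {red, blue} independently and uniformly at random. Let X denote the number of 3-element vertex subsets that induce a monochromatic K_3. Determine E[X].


Let X = Σ_S X_S over the C(7, 3) = 35 subsets S of size 3, where X_S = 1 if the K_3 on S is monochromatic.
For a fixed S, the K_3 on S has C(3, 2) = 3 edges. P[all 3 edges red] = (1/2)^3, and likewise for blue, so P[monochromatic] = 2·(1/2)^3 = 2^{1 − 3} = 1/4.
By linearity: E[X] = C(7, 3) · 2^{1 − 3} = 35 · 1/4 = 35/4.
Numerically: E[X] ≈ 8.750.

E[X] = C(7,3)·2^(1−C(3,2)) = 35/4 ≈ 8.750.


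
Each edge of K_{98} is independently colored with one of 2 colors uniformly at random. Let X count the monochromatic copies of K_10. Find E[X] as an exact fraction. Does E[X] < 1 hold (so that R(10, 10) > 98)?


E[X] = C(98, 10) · 2^{1 − 45} = 14005614014756 · 2^{−44} = 14005614014756/17592186044416.
As a reduced fraction: E[X] = 3501403503689/4398046511104 ≈ 0.796127.
Is E[X] < 1? YES.
Since E[X] < 1, there exists a 2-coloring of K_{98} with no monochromatic K_10; hence R(10, 10) > 98.

E[X] = 3501403503689/4398046511104 ≈ 0.796127; E[X] < 1, so R(10, 10) > 98.


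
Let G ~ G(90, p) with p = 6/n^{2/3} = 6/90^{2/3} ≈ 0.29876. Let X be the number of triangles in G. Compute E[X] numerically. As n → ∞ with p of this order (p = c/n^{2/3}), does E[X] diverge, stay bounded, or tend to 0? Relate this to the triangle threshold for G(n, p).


Number of potential triangles: C(90, 3) = 117480.
Each occurs with probability p³ ≈ (0.29876)³ ≈ 2.6666667e-02.
By linearity: E[X] = C(90, 3)·p³ ≈ 117480 · 2.6666667e-02 ≈ 3132.80000.
Since α = 2/3 < 1, p = c/n^{2/3} ≫ 1/n is above the triangle threshold p ~ 1/n. Asymptotically E[X] ~ (c³/6)·n^{3(1−α)} = (6³/6)·n^{1} → ∞; triangles are abundant w.h.p.

E[X] ≈ 3132.80000; in regime p = Θ(1/n^{2/3}) E[X] diverges (above the triangle threshold p ~ 1/n).


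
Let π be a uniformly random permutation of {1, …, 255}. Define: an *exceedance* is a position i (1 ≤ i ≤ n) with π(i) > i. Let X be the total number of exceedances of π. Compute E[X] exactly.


Write X = Σ_{i=1}^{255} X_i, where X_i = 1_{π(i) > i}.
For each fixed i, π(i) is uniform over {1, …, 255} (marginal of a uniform permutation), so P[π(i) > i] = (n − i)/n. Summing: Σ_{i=1}^{255} (n − i)/n = (0 + 1 + … + 254)/255 = 255(255 − 1)/(2·255) = (255 − 1)/2.
Hence E[X] = Σ_{i=1}^{255} (255 − i)/255 = 127 ≈ 127.000.

E[X] = 127 = 127.000.


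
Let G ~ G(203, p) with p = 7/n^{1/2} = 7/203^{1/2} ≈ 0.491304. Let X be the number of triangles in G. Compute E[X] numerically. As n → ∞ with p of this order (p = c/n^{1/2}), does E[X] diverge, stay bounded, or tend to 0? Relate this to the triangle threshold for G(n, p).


Number of potential triangles: C(203, 3) = 1373701.
Each occurs with probability p³ ≈ (0.491304)³ ≈ 1.18590545e-01.
By linearity: E[X] = C(203, 3)·p³ ≈ 1373701 · 1.18590545e-01 ≈ 162907.949598.
Since α = 1/2 < 1, p = c/n^{1/2} ≫ 1/n is above the triangle threshold p ~ 1/n. Asymptotically E[X] ~ (c³/6)·n^{3(1−α)} = (7³/6)·n^{1.5} → ∞; triangles are abundant w.h.p.

E[X] ≈ 162907.949598; in regime p = Θ(1/n^{1/2}) E[X] diverges (above the triangle threshold p ~ 1/n).


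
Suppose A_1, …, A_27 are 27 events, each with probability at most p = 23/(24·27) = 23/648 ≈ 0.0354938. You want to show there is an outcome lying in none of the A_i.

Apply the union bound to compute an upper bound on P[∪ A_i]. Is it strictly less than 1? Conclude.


Union bound: P[∪_{i=1}^{27} A_i] ≤ Σ_i P[A_i] ≤ 27·p = 27·(23/648) = 23/24.
Numerically: 23/24 ≈ 0.9583333.
Is 23/24 < 1? YES.
Since P[∪ A_i] ≤ 23/24 < 1, the complement has P[∩ A_i^c] ≥ 1 − 23/24 = 1/24 > 0, so some outcome avoids every A_i.

27·p = 23/24 ≈ 0.9583333; existence CERTIFIED by the union bound.


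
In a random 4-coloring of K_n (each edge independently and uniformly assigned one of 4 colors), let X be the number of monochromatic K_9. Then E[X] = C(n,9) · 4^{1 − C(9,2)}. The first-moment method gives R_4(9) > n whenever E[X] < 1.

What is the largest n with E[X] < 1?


We need C(n, 9) · 4^{1 − 36} < 1, i.e. C(n, 9) < 4^{36 − 1} = 1180591620717411303424.
Check values of n near the boundary:
  n = 910: C(910, 9) = 1133378248346922788210; 1133378248346922788210 < 1180591620717411303424? YES
  n = 911: C(911, 9) = 1144686900492291197405; 1144686900492291197405 < 1180591620717411303424? YES
  n = 912: C(912, 9) = 1156095740032081475120; 1156095740032081475120 < 1180591620717411303424? YES
  n = 913: C(913, 9) = 1167605542753639808390; 1167605542753639808390 < 1180591620717411303424? YES
  n = 914: C(914, 9) = 1179217089587653905932; 1179217089587653905932 < 1180591620717411303424? YES
  n = 915: C(915, 9) = 1190931166636537885130; 1190931166636537885130 < 1180591620717411303424? NO
The largest n with C(n, 9) < 1180591620717411303424 is n = 914 (where E[X] = 294804272396913476483/295147905179352825856 ≈ 0.99884). Hence R_4(9) > 914, i.e. R_4(9) ≥ 915.

Largest n = 914; hence R_4(9) > 914.


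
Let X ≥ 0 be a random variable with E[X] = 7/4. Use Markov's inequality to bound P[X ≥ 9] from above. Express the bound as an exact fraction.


μ = E[X] = 7/4, a = 9.
Markov: P[X ≥ 9] ≤ μ/a = (7/4)/9 = 7/36.
Numerically: ≈ 0.194.
(Since a = 9 > μ = 1.750, the bound 7/36 is < 1 and informative.)

P[X ≥ 9] ≤ 7/36 ≈ 0.194.


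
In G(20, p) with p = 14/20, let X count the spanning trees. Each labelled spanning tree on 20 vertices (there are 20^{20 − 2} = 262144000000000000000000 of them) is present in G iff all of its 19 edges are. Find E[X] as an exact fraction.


K_20 has 20^{20 − 2} = 262144000000000000000000 labelled spanning trees.
For each such spanning tree H, let X_H = 1 if all 19 edges of H are present in G. Then P[X_H = 1] = p^{19} = (7/10)^{19} = 11398895185373143/10000000000000000000.
Summing the indicators: E[X] = Σ_H E[X_H] = 262144000000000000000000 · p^{19} = 262144000000000000000000 · 11398895185373143/10000000000000000000 = 1494075989737228599296/5.
Numerically: E[X] ≈ 2.988e+20.

E[X] = 262144000000000000000000 · (7/10)^{19} = 1494075989737228599296/5 ≈ 2.988e+20.


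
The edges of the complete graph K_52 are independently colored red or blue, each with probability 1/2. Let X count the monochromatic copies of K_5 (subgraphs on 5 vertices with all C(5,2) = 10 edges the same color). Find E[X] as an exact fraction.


Let X = Σ_S X_S over the C(52, 5) = 2598960 subsets S of size 5, where X_S = 1 if the K_5 on S is monochromatic.
For a fixed S, the K_5 on S has C(5, 2) = 10 edges. P[all 10 edges red] = (1/2)^10, and likewise for blue, so P[monochromatic] = 2·(1/2)^10 = 2^{1 − 10} = 1/512.
Summing: E[X] = C(52, 5) · 2^{1 − 10} = 2598960 · 1/512 = 162435/32.
Numerically: E[X] ≈ 5076.094.

E[X] = C(52,5)·2^(1−C(5,2)) = 162435/32 ≈ 5076.094.


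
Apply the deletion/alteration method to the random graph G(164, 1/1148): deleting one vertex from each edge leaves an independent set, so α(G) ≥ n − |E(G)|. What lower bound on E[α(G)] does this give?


E[|E(G)|] = C(164, 2)·p = 13366 · (1/1148) = 163/14.
E[α(G)] ≥ n − E[|E(G)|] = 164 − 163/14 = 2133/14.
Numerically: ≈ 152.357143.
(This is only a lower bound; the true E[α(G)] may be larger.)

E[α(G)] ≥ 2133/14 ≈ 152.357143.


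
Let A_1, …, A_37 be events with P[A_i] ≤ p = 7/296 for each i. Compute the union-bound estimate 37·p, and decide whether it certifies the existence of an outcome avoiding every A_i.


Union bound: P[∪_{i=1}^{37} A_i] ≤ Σ_i P[A_i] ≤ 37·p = 37·(7/296) = 7/8.
Numerically: 7/8 ≈ 0.87500.
Is 7/8 < 1? YES.
Since P[∪ A_i] ≤ 7/8 < 1, the complement has P[∩ A_i^c] ≥ 1 − 7/8 = 1/8 > 0, so some outcome avoids every A_i.

37·p = 7/8 ≈ 0.87500; existence CERTIFIED by the union bound.


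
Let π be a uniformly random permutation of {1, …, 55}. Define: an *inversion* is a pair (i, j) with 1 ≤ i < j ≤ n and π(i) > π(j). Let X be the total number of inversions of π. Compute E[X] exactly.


Write X = Σ X_I over the C(55, 2) = 1485 pairs i < j, with X_I the indicator of one inversion.
There are 1485 indicators.
For each fixed pair i < j, the values π(i) and π(j) are two distinct elements of {1, …, 55} in uniformly random order; by symmetry P[π(i) > π(j)] = 1/2.
By linearity: E[X] = 1485 · (1/2) = C(55, 2) · (1/2) = 1485/2 = 1485/2 ≈ 742.500.

E[X] = 1485/2 = 742.500.


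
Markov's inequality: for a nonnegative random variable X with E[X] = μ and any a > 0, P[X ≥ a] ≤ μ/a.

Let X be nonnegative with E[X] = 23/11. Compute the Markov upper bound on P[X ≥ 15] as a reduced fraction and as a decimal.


μ = E[X] = 23/11, a = 15.
Markov: P[X ≥ 15] ≤ μ/a = (23/11)/15 = 23/165.
Numerically: ≈ 0.139394.
(Since a = 15 > μ = 2.090909, the bound 23/165 is < 1 and informative.)

P[X ≥ 15] ≤ 23/165 ≈ 0.139394.


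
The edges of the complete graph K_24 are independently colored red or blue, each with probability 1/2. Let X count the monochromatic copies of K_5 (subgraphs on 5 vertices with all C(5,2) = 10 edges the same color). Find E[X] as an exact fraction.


Let X = Σ_S X_S over the C(24, 5) = 42504 subsets S of size 5, where X_S = 1 if the K_5 on S is monochromatic.
For a fixed S, the K_5 on S has C(5, 2) = 10 edges. P[all 10 edges red] = (1/2)^10, and likewise for blue, so P[monochromatic] = 2·(1/2)^10 = 2^{1 − 10} = 1/512.
Summing: E[X] = C(24, 5) · 2^{1 − 10} = 42504 · 1/512 = 5313/64.
Numerically: E[X] ≈ 83.01562.

E[X] = C(24,5)·2^(1−C(5,2)) = 5313/64 ≈ 83.01562.


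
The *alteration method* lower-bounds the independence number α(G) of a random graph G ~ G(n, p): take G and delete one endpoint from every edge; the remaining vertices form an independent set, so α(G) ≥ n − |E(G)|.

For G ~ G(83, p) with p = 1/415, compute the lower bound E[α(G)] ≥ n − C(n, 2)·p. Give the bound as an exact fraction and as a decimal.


E[|E(G)|] = C(83, 2)·p = 3403 · (1/415) = 41/5.
E[α(G)] ≥ n − E[|E(G)|] = 83 − 41/5 = 374/5.
Numerically: ≈ 74.800.
(This is only a lower bound; the true E[α(G)] may be larger.)

E[α(G)] ≥ 374/5 ≈ 74.800.


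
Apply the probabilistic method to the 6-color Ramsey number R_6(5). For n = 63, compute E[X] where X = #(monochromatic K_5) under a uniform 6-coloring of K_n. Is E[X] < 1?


E[X] = C(63, 5) · 6^{1 − 10} = 7028847 · 6^{−9} = 7028847/10077696.
As a reduced fraction: E[X] = 780983/1119744 ≈ 0.697.
Is E[X] < 1? YES.
Since E[X] < 1, there exists a 6-coloring of K_{63} with no monochromatic K_5; hence R_6(5) > 63.

E[X] = 780983/1119744 ≈ 0.697; E[X] < 1, so R_6(5) > 63.


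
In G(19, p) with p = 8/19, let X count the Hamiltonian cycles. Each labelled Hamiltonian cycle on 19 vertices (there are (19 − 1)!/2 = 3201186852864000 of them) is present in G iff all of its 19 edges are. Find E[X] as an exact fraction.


K_19 has (19 − 1)!/2 = 3201186852864000 labelled Hamiltonian cycles.
For each such Hamiltonian cycle H, let X_H = 1 if all 19 edges of H are present in G. Then P[X_H = 1] = p^{19} = (8/19)^{19} = 144115188075855872/1978419655660313589123979.
By linearity of expectation: E[X] = Σ_H E[X_H] = 3201186852864000 · p^{19} = 3201186852864000 · 144115188075855872/1978419655660313589123979 = 461339645366452518590934417408000/1978419655660313589123979.
Numerically: E[X] ≈ 2.3319e+08.

E[X] = 3201186852864000 · (8/19)^{19} = 461339645366452518590934417408000/1978419655660313589123979 ≈ 2.3319e+08.


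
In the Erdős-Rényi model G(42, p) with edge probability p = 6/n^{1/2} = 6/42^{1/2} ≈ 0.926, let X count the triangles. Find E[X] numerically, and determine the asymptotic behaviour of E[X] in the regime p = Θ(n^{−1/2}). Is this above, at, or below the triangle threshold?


Number of potential triangles: C(42, 3) = 11480.
Each occurs with probability p³ ≈ (0.926)³ ≈ 7.93560e-01.
By linearity: E[X] = C(42, 3)·p³ ≈ 11480 · 7.93560e-01 ≈ 9110.070.
Since α = 1/2 < 1, p = c/n^{1/2} ≫ 1/n is above the triangle threshold p ~ 1/n. Asymptotically E[X] ~ (c³/6)·n^{3(1−α)} = (6³/6)·n^{1.5} → ∞; triangles are abundant w.h.p.

E[X] ≈ 9110.070; in regime p = Θ(1/n^{1/2}) E[X] diverges (above the triangle threshold p ~ 1/n).


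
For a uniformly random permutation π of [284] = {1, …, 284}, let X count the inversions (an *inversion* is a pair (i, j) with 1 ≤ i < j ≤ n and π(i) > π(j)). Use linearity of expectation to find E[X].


Write X = Σ X_I over the C(284, 2) = 40186 pairs i < j, with X_I the indicator of one inversion.
There are 40186 indicators.
For each fixed pair i < j, the values π(i) and π(j) are two distinct elements of {1, …, 284} in uniformly random order; by symmetry P[π(i) > π(j)] = 1/2.
By linearity: E[X] = 40186 · (1/2) = C(284, 2) · (1/2) = 40186/2 = 20093 ≈ 20093.00000.

E[X] = 20093 = 20093.00000.


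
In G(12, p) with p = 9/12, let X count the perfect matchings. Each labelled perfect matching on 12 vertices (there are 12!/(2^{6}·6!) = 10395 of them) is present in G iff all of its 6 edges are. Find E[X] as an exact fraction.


K_12 has 12!/(2^{6}·6!) = 10395 labelled perfect matchings.
For each such perfect matching H, let X_H = 1 if all 6 edges of H are present in G. Then P[X_H = 1] = p^{6} = (3/4)^{6} = 729/4096.
Summing the indicators: E[X] = Σ_H E[X_H] = 10395 · p^{6} = 10395 · 729/4096 = 7577955/4096.
Numerically: E[X] ≈ 1.85e+03.

E[X] = 10395 · (3/4)^{6} = 7577955/4096 ≈ 1.85e+03.


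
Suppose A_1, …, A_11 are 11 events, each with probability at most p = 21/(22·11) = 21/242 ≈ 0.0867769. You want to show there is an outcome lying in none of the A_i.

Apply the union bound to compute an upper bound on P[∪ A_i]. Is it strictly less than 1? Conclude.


Union bound: P[∪_{i=1}^{11} A_i] ≤ Σ_i P[A_i] ≤ 11·p = 11·(21/242) = 21/22.
Numerically: 21/22 ≈ 0.9545455.
Is 21/22 < 1? YES.
Since P[∪ A_i] ≤ 21/22 < 1, the complement has P[∩ A_i^c] ≥ 1 − 21/22 = 1/22 > 0, so some outcome avoids every A_i.

11·p = 21/22 ≈ 0.9545455; existence CERTIFIED by the union bound.


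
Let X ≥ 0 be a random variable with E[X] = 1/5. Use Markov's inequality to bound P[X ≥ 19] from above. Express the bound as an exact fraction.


μ = E[X] = 1/5, a = 19.
Markov: P[X ≥ 19] ≤ μ/a = (1/5)/19 = 1/95.
Numerically: ≈ 0.011.
(Since a = 19 > μ = 0.200, the bound 1/95 is < 1 and informative.)

P[X ≥ 19] ≤ 1/95 ≈ 0.011.


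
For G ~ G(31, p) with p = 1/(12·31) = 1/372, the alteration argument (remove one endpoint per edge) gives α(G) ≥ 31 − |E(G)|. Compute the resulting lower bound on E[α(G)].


E[|E(G)|] = C(31, 2)·p = 465 · (1/372) = 5/4.
E[α(G)] ≥ n − E[|E(G)|] = 31 − 5/4 = 119/4.
Numerically: ≈ 29.75000.
(This is only a lower bound; the true E[α(G)] may be larger.)

E[α(G)] ≥ 119/4 ≈ 29.75000.


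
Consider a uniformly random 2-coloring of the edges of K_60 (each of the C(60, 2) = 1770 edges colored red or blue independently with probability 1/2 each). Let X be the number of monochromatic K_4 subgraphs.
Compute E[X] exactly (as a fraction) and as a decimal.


Let X = Σ_S X_S over the C(60, 4) = 487635 subsets S of size 4, where X_S = 1 if the K_4 on S is monochromatic.
For a fixed S, the K_4 on S has C(4, 2) = 6 edges. P[all 6 edges red] = (1/2)^6, and likewise for blue, so P[monochromatic] = 2·(1/2)^6 = 2^{1 − 6} = 1/32.
By linearity of expectation: E[X] = C(60, 4) · 2^{1 − 6} = 487635 · 1/32 = 487635/32.
Numerically: E[X] ≈ 15238.593750.

E[X] = C(60,4)·2^(1−C(4,2)) = 487635/32 ≈ 15238.593750.


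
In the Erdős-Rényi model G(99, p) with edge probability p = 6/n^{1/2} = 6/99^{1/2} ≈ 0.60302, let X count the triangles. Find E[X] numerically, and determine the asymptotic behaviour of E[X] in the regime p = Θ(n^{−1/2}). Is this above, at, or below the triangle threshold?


Number of potential triangles: C(99, 3) = 156849.
Each occurs with probability p³ ≈ (0.60302)³ ≈ 2.1928098e-01.
By linearity: E[X] = C(99, 3)·p³ ≈ 156849 · 2.1928098e-01 ≈ 34394.00210.
Since α = 1/2 < 1, p = c/n^{1/2} ≫ 1/n is above the triangle threshold p ~ 1/n. Asymptotically E[X] ~ (c³/6)·n^{3(1−α)} = (6³/6)·n^{1.5} → ∞; triangles are abundant w.h.p.

E[X] ≈ 34394.00210; in regime p = Θ(1/n^{1/2}) E[X] diverges (above the triangle threshold p ~ 1/n).


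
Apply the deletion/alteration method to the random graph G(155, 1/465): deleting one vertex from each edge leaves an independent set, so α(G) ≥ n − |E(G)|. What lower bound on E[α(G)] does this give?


E[|E(G)|] = C(155, 2)·p = 11935 · (1/465) = 77/3.
E[α(G)] ≥ n − E[|E(G)|] = 155 − 77/3 = 388/3.
Numerically: ≈ 129.333333.
(This is only a lower bound; the true E[α(G)] may be larger.)

E[α(G)] ≥ 388/3 ≈ 129.333333.
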